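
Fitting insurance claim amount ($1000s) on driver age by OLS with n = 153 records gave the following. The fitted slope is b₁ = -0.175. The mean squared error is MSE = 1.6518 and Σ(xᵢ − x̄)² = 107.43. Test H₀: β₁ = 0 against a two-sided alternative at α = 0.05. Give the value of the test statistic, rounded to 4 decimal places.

SE(b₁) = √(MSE/Sₓₓ) = √(1.6518/107.43) = 0.123998.
t = -0.175 / 0.123998 = -1.4113.
df = n − 2 = 151.
Two-sided p ≈ 0.1602, which is ≥ 0.05, so fail to reject H₀.
The data do not give significant evidence of an association between driver age and insurance claim amount.

t = -1.4113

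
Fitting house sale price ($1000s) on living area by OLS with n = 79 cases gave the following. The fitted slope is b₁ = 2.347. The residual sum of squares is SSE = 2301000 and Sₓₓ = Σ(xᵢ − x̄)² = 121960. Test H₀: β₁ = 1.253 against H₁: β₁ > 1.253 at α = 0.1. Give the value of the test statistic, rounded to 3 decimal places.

MSE = SSE/(n − 2) = 2301000/77 = 29883.1.
SE(b₁) = √(MSE/Sₓₓ) = √(29883.1/121960) = 0.494999.
t = (2.347 − 1.253) / 0.494999 = 2.210.
df = n − 2 = 77.
One-sided p ≈ 0.0150, which is < 0.1, so reject H₀.
There is evidence that the true slope on living area exceeds 1.253 $1000s per unit.

t = 2.210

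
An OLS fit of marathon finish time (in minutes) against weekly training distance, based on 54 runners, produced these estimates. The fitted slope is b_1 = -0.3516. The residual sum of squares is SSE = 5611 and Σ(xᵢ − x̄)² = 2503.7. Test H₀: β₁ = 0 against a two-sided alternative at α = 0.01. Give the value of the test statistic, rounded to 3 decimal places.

t = -1.694

MSE = SSE/(n − 2) = 5611/52 = 107.904.
SE(b_1) = √(MSE/Sₓₓ) = √(107.904/2503.7) = 0.2076.
t = -0.3516 / 0.2076 = -1.694.
df = n − 2 = 52.
Two-sided p ≈ 0.0963, which is ≥ 0.01, so fail to reject H₀.
The data do not give significant evidence of an association between weekly training distance and marathon finish time.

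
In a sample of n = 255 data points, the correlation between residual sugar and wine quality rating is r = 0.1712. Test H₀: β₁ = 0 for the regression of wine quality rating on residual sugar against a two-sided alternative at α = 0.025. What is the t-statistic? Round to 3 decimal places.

t = r·√(n − 2)/√(1 − r²) = 0.1712·√253/√0.970691 = 2.764.
df = n − 2 = 253.
Two-sided p ≈ 0.0061, which is < 0.025, so reject H₀.
There is evidence of a linear association between residual sugar and wine quality rating.

t = 2.764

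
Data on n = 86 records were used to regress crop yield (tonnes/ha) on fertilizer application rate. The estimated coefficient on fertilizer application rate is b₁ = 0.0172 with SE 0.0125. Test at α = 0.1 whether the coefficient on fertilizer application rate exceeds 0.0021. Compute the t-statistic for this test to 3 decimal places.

t = 1.208

H₀: β₁ = 0.0021 vs H₁: β₁ > 0.0021.
t = (b₁ − β₁⁰)/SE = (0.0172 − 0.0021) / 0.0125 = 1.208.
df = n − 2 = 86 − 2 = 84.
One-sided p ≈ 0.1152, which is ≥ 0.1, so fail to reject H₀.
The data do not give significant evidence that the true slope on fertilizer application rate exceeds 0.0021 tonnes/ha per unit.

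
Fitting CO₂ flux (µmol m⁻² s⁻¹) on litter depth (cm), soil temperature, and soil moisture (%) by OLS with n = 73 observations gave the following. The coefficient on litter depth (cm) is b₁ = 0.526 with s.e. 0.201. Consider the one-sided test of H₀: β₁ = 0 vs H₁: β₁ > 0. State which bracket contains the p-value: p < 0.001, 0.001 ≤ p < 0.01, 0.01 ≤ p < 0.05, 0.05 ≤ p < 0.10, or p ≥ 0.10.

t = 0.526 / 0.201 = 2.617.
df = n − k − 1 = 73 − 3 − 1 = 69.
One-sided p = P(T_{69} > t) ≈ 0.0054.
So 0.001 ≤ p < 0.01.

0.001 ≤ p < 0.01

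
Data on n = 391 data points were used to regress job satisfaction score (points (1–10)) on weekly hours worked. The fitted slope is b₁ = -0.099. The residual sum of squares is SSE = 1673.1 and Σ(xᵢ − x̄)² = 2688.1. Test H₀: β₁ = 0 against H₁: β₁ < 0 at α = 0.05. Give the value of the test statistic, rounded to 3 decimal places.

t = -2.475

MSE = SSE/(n − 2) = 1673.1/389 = 4.30103.
SE(b₁) = √(MSE/Sₓₓ) = √(4.30103/2688.1) = 0.0400003.
t = -0.099 / 0.0400003 = -2.475.
df = n − 2 = 389.
One-sided p ≈ 0.0069, which is < 0.05, so reject H₀.
There is evidence that the true slope on weekly hours worked is negative.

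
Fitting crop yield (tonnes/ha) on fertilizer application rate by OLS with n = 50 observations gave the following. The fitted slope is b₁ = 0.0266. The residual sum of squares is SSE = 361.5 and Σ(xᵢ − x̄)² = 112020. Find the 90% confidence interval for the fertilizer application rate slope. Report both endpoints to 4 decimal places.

MSE = SSE/(n − 2) = 361.5/48 = 7.53125.
SE(b₁) = √(MSE/Sₓₓ) = √(7.53125/112020) = 0.00819947.
df = n − 2 = 48.
t* = t_{0.05, 48} = 1.677224.
Margin = t* × SE = 1.677224 × 0.00819947 = 0.013752.
CI: 0.0266 ± 0.013752 → (0.0128, 0.0404).
With 90% confidence, each one-unit increase in fertilizer application rate is associated with a change of between 0.0128 and 0.0404 tonnes/ha in crop yield.

(0.0128, 0.0404)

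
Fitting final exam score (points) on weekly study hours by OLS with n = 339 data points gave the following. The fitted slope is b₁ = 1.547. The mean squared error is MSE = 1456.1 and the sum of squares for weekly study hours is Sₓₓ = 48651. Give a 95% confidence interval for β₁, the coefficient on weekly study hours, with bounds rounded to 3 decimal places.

SE(b₁) = √(MSE/Sₓₓ) = √(1456.1/48651) = 0.173001.
df = n − 2 = 337.
t* = t_{0.025, 337} = 1.967028.
Margin = t* × SE = 1.967028 × 0.173001 = 0.34030.
CI: 1.547 ± 0.34030 → (1.207, 1.887).
With 95% confidence, each one-unit increase in weekly study hours is associated with a change of between 1.207 and 1.887 points in final exam score.

(1.207, 1.887)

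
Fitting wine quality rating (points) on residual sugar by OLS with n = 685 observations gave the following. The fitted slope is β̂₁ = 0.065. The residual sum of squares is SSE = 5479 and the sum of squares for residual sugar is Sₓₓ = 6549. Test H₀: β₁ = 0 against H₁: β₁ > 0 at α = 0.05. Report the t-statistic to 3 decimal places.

t = 1.857

MSE = SSE/(n − 2) = 5479/683 = 8.02196.
SE(β̂₁) = √(MSE/Sₓₓ) = √(8.02196/6549) = 0.0349988.
t = 0.065 / 0.0349988 = 1.857.
df = n − 2 = 683.
One-sided p ≈ 0.0319, which is < 0.05, so reject H₀.
There is evidence that the true slope on residual sugar is positive.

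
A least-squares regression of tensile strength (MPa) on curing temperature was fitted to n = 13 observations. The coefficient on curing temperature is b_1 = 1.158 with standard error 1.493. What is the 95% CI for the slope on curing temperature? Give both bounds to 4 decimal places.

df = n − 2 = 13 − 2 = 11.
t* = t_{0.025, 11} = 2.200985.
Margin = t* × SE = 2.200985 × 1.493 = 3.286071.
CI: 1.158 ± 3.286071 → (-2.1281, 4.4441).
With 95% confidence, each one-unit increase in curing temperature is associated with a change of between -2.1281 and 4.4441 MPa in tensile strength.

(-2.1281, 4.4441)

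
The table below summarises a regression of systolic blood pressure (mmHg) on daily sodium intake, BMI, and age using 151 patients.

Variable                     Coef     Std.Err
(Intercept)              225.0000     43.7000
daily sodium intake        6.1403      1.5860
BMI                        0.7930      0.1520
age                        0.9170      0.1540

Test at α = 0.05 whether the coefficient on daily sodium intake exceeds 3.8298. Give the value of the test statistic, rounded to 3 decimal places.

Read off: b = 6.1403, SE = 1.5860 for daily sodium intake.
H₀: β₁ = 3.8298 vs H₁: β₁ > 3.8298.
t = (6.1403 − 3.8298) / 1.5860 = 1.457.
df = n − k − 1 = 151 − 3 − 1 = 147.
One-sided p ≈ 0.0737, which is ≥ 0.05, so fail to reject H₀.
The data do not give significant evidence that the true slope on daily sodium intake exceeds 3.8298 mmHg per unit, holding the other predictors fixed.

t = 1.457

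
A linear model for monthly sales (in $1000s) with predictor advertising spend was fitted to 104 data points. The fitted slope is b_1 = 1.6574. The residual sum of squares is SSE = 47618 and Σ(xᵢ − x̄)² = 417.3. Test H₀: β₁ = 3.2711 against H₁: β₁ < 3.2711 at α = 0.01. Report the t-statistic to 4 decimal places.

t = -1.5257

MSE = SSE/(n − 2) = 47618/102 = 466.843.
SE(b_1) = √(MSE/Sₓₓ) = √(466.843/417.3) = 1.0577.
t = (1.6574 − 3.2711) / 1.0577 = -1.5257.
df = n − 2 = 102.
One-sided p ≈ 0.0651, which is ≥ 0.01, so fail to reject H₀.
The data do not give significant evidence that the true slope on advertising spend is below 3.2711 $1000s per unit.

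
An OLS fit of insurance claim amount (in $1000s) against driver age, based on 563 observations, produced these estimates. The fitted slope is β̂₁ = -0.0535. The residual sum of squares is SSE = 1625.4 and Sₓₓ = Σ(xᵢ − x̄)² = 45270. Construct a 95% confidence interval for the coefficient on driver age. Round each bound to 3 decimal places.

MSE = SSE/(n − 2) = 1625.4/561 = 2.89733.
SE(β̂₁) = √(MSE/Sₓₓ) = √(2.89733/45270) = 0.00800006.
df = n − 2 = 561.
t* = t_{0.025, 561} = 1.964202.
Margin = t* × SE = 1.964202 × 0.00800006 = 0.01571.
CI: -0.0535 ± 0.01571 → (-0.069, -0.038).
With 95% confidence, each one-unit increase in driver age is associated with a change of between -0.069 and -0.038 $1000s in insurance claim amount.

(-0.069, -0.038)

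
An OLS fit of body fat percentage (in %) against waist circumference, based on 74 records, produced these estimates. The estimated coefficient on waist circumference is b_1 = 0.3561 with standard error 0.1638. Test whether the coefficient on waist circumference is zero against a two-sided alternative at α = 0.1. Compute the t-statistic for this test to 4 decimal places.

t = 2.1740

H₀: β₁ = 0 vs H₁: β₁ ≠ 0.
t = (b_1 − β₁⁰)/SE = 0.3561 / 0.1638 = 2.1740.
df = n − 2 = 74 − 2 = 72.
Two-sided p ≈ 0.0330, which is < 0.1, so reject H₀.
There is evidence that waist circumference is associated with body fat percentage.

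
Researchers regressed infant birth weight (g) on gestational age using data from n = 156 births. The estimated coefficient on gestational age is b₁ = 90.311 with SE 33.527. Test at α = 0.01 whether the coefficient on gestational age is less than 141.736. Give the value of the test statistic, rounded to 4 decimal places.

H₀: β₁ = 141.736 vs H₁: β₁ < 141.736.
t = (b₁ − β₁⁰)/SE = (90.311 − 141.736) / 33.527 = -1.5338.
df = n − 2 = 156 − 2 = 154.
One-sided p ≈ 0.0636, which is ≥ 0.01, so fail to reject H₀.
The data do not give significant evidence that the true slope on gestational age is below 141.736 g per unit.

t = -1.5338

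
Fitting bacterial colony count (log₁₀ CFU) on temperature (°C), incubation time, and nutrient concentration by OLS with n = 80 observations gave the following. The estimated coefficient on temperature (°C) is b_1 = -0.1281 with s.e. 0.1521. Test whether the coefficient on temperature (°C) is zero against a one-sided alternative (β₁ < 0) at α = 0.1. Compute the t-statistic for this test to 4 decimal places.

H₀: β₁ = 0 vs H₁: β₁ < 0.
t = (b_1 − β₁⁰)/SE = -0.1281 / 0.1521 = -0.8422.
df = n − k − 1 = 80 − 3 − 1 = 76.
One-sided p ≈ 0.2012, which is ≥ 0.1, so fail to reject H₀.
The data do not give significant evidence that the true slope on temperature (°C) is negative, holding the other predictors fixed.

t = -0.8422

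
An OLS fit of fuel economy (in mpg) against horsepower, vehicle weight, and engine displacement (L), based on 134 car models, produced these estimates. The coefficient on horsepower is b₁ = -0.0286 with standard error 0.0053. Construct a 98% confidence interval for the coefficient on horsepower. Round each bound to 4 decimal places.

(-0.0411, -0.0161)

df = n − k − 1 = 134 − 3 − 1 = 130.
t* = t_{0.01, 130} = 2.355375.
Margin = t* × SE = 2.355375 × 0.0053 = 0.012483.
CI: -0.0286 ± 0.012483 → (-0.0411, -0.0161).
With 98% confidence, each one-unit increase in horsepower is associated with a change of between -0.0411 and -0.0161 mpg in fuel economy, holding the other predictors fixed.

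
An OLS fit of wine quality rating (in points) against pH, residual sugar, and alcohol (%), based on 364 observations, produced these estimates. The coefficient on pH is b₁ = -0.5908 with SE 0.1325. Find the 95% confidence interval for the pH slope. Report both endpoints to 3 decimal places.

df = n − k − 1 = 364 − 3 − 1 = 360.
t* = t_{0.025, 360} = 1.966575.
Margin = t* × SE = 1.966575 × 0.1325 = 0.26057.
CI: -0.5908 ± 0.26057 → (-0.851, -0.330).
With 95% confidence, each one-unit increase in pH is associated with a change of between -0.851 and -0.330 points in wine quality rating, holding the other predictors fixed.

(-0.851, -0.330)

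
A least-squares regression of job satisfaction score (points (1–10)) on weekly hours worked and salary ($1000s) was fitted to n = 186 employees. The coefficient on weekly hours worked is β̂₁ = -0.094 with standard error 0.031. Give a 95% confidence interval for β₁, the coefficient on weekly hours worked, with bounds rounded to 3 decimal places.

(-0.155, -0.033)

df = n − k − 1 = 186 − 2 − 1 = 183.
t* = t_{0.025, 183} = 1.973012.
Margin = t* × SE = 1.973012 × 0.031 = 0.06116.
CI: -0.094 ± 0.06116 → (-0.155, -0.033).
With 95% confidence, each one-unit increase in weekly hours worked is associated with a change of between -0.155 and -0.033 points (1–10) in job satisfaction score, holding the other predictors fixed.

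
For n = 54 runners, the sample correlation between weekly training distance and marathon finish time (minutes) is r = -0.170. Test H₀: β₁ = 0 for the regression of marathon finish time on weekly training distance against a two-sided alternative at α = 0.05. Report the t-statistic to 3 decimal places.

t = -1.244

t = r·√(n − 2)/√(1 − r²) = -0.170·√52/√0.9711 = -1.244.
df = n − 2 = 52.
Two-sided p ≈ 0.2191, which is ≥ 0.05, so fail to reject H₀.
The data do not give significant evidence of a linear association between weekly training distance and marathon finish time.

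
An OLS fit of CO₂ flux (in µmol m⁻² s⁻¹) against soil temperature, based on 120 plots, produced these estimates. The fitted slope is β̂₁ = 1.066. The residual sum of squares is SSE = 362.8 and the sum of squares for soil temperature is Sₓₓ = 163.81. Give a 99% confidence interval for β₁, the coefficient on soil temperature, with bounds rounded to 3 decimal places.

MSE = SSE/(n − 2) = 362.8/118 = 3.07458.
SE(β̂₁) = √(MSE/Sₓₓ) = √(3.07458/163.81) = 0.137001.
df = n − 2 = 118.
t* = t_{0.005, 118} = 2.618137.
Margin = t* × SE = 2.618137 × 0.137001 = 0.35869.
CI: 1.066 ± 0.35869 → (0.707, 1.425).
With 99% confidence, each one-unit increase in soil temperature is associated with a change of between 0.707 and 1.425 µmol m⁻² s⁻¹ in CO₂ flux.

(0.707, 1.425)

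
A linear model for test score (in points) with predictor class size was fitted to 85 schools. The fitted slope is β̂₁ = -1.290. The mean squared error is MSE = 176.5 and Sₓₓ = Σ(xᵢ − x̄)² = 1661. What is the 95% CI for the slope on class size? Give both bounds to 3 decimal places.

(-1.938, -0.642)

SE(β̂₁) = √(MSE/Sₓₓ) = √(176.5/1661) = 0.325977.
df = n − 2 = 83.
t* = t_{0.025, 83} = 1.98896.
Margin = t* × SE = 1.98896 × 0.325977 = 0.64836.
CI: -1.290 ± 0.64836 → (-1.938, -0.642).
With 95% confidence, each one-unit increase in class size is associated with a change of between -1.938 and -0.642 points in test score.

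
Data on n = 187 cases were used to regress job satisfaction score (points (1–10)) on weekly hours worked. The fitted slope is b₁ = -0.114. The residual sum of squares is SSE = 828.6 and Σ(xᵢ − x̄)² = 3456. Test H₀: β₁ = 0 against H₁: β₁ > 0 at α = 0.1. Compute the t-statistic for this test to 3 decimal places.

t = -3.167

MSE = SSE/(n − 2) = 828.6/185 = 4.47892.
SE(b₁) = √(MSE/Sₓₓ) = √(4.47892/3456) = 0.0359998.
t = -0.114 / 0.0359998 = -3.167.
df = n − 2 = 185.
One-sided p ≈ 0.9991, which is ≥ 0.1, so fail to reject H₀.
The data do not give significant evidence that the true slope on weekly hours worked is positive.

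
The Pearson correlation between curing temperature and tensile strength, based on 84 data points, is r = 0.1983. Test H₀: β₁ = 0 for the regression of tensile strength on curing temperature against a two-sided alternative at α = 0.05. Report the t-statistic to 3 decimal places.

t = r·√(n − 2)/√(1 − r²) = 0.1983·√82/√0.960677 = 1.832.
df = n − 2 = 82.
Two-sided p ≈ 0.0706, which is ≥ 0.05, so fail to reject H₀.
The data do not give significant evidence of a linear association between curing temperature and tensile strength.

t = 1.832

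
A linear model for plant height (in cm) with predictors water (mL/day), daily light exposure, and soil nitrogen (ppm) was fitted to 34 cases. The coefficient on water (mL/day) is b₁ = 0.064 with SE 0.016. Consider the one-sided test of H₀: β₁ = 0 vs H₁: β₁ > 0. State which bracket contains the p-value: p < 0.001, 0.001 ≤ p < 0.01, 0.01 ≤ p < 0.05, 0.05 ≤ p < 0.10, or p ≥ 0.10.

p < 0.001

t = 0.064 / 0.016 = 4.000.
df = n − k − 1 = 34 − 3 − 1 = 30.
One-sided p = P(T_{30} > t) ≈ 0.0002.
So p < 0.001.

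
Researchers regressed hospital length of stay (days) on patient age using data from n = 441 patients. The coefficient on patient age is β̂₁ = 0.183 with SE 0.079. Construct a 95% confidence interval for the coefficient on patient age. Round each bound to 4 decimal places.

df = n − 2 = 441 − 2 = 439.
t* = t_{0.025, 439} = 1.965382.
Margin = t* × SE = 1.965382 × 0.079 = 0.155265.
CI: 0.183 ± 0.155265 → (0.0277, 0.3383).
With 95% confidence, each one-unit increase in patient age is associated with a change of between 0.0277 and 0.3383 days in hospital length of stay.

(0.0277, 0.3383)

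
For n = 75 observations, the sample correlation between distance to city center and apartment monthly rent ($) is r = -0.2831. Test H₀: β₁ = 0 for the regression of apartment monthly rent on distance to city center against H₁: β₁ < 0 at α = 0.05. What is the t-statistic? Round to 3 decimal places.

t = r·√(n − 2)/√(1 − r²) = -0.2831·√73/√0.919854 = -2.522.
df = n − 2 = 73.
One-sided p ≈ 0.0069, which is < 0.05, so reject H₀.
There is evidence of a linear association between distance to city center and apartment monthly rent.

t = -2.522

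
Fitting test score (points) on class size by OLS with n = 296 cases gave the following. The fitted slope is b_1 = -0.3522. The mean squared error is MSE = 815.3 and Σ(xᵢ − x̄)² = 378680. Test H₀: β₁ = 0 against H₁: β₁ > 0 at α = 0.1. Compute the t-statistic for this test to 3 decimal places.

t = -7.590

SE(b_1) = √(MSE/Sₓₓ) = √(815.3/378680) = 0.0464005.
t = -0.3522 / 0.0464005 = -7.590.
df = n − 2 = 294.
One-sided p ≈ 1.0000, which is ≥ 0.1, so fail to reject H₀.
The data do not give significant evidence that the true slope on class size is positive.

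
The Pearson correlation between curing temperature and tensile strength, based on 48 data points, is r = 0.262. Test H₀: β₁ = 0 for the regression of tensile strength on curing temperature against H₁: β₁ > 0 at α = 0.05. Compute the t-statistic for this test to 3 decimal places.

t = r·√(n − 2)/√(1 − r²) = 0.262·√46/√0.931356 = 1.841.
df = n − 2 = 46.
One-sided p ≈ 0.0360, which is < 0.05, so reject H₀.
There is evidence of a linear association between curing temperature and tensile strength.

t = 1.841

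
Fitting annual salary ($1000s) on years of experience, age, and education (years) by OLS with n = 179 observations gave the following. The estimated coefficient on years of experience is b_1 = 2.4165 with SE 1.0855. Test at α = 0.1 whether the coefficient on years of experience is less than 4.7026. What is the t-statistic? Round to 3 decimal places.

t = -2.106

H₀: β₁ = 4.7026 vs H₁: β₁ < 4.7026.
t = (b_1 − β₁⁰)/SE = (2.4165 − 4.7026) / 1.0855 = -2.106.
df = n − k − 1 = 179 − 3 − 1 = 175.
One-sided p ≈ 0.0183, which is < 0.1, so reject H₀.
There is evidence that the true slope on years of experience is below 4.7026 $1000s per unit, holding the other predictors fixed.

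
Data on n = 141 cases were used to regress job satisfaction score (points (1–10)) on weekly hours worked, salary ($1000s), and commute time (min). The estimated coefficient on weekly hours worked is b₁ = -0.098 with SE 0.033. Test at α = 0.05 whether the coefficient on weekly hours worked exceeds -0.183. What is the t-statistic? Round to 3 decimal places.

H₀: β₁ = -0.183 vs H₁: β₁ > -0.183.
t = (b₁ − β₁⁰)/SE = (-0.098 − (-0.183)) / 0.033 = 2.576.
df = n − k − 1 = 141 − 3 − 1 = 137.
One-sided p ≈ 0.0055, which is < 0.05, so reject H₀.
There is evidence that the true slope on weekly hours worked exceeds -0.183 points (1–10) per unit, holding the other predictors fixed.

t = 2.576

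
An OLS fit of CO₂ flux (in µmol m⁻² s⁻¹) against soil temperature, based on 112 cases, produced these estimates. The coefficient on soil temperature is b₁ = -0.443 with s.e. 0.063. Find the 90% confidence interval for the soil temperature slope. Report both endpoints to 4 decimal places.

(-0.5475, -0.3385)

df = n − 2 = 112 − 2 = 110.
t* = t_{0.05, 110} = 1.658824.
Margin = t* × SE = 1.658824 × 0.063 = 0.104506.
CI: -0.443 ± 0.104506 → (-0.5475, -0.3385).
With 90% confidence, each one-unit increase in soil temperature is associated with a change of between -0.5475 and -0.3385 µmol m⁻² s⁻¹ in CO₂ flux.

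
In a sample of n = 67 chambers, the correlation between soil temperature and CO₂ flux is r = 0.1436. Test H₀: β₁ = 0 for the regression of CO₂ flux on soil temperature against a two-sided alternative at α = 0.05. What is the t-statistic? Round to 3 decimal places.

t = 1.170

t = r·√(n − 2)/√(1 − r²) = 0.1436·√65/√0.979379 = 1.170.
df = n − 2 = 65.
Two-sided p ≈ 0.2463, which is ≥ 0.05, so fail to reject H₀.
The data do not give significant evidence of a linear association between soil temperature and CO₂ flux.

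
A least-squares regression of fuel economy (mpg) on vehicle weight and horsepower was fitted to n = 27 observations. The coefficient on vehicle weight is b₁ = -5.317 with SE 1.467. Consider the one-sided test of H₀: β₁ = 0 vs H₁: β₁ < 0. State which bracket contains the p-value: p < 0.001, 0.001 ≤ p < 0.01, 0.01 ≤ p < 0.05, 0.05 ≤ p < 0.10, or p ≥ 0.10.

p < 0.001

t = -5.317 / 1.467 = -3.624.
df = n − k − 1 = 27 − 2 − 1 = 24.
One-sided p = P(T_{24} < t) ≈ 0.0007.
So p < 0.001.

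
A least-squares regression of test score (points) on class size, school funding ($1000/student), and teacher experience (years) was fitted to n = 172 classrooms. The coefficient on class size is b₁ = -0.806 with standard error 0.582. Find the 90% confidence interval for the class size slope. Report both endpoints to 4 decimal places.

df = n − k − 1 = 172 − 3 − 1 = 168.
t* = t_{0.05, 168} = 1.653974.
Margin = t* × SE = 1.653974 × 0.582 = 0.962613.
CI: -0.806 ± 0.962613 → (-1.7686, 0.1566).
With 90% confidence, each one-unit increase in class size is associated with a change of between -1.7686 and 0.1566 points in test score, holding the other predictors fixed.

(-1.7686, 0.1566)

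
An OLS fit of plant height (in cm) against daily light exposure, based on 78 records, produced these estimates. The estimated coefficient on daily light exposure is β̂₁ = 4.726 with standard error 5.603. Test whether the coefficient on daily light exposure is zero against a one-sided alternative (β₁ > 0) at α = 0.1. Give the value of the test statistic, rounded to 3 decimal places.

H₀: β₁ = 0 vs H₁: β₁ > 0.
t = (β̂₁ − β₁⁰)/SE = 4.726 / 5.603 = 0.843.
df = n − 2 = 78 − 2 = 76.
One-sided p ≈ 0.2008, which is ≥ 0.1, so fail to reject H₀.
The data do not give significant evidence that the true slope on daily light exposure is positive.

t = 0.843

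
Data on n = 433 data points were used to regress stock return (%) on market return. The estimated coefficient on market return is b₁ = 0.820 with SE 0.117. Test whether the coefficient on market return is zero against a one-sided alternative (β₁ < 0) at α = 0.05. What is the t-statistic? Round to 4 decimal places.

t = 7.0085

H₀: β₁ = 0 vs H₁: β₁ < 0.
t = (b₁ − β₁⁰)/SE = 0.820 / 0.117 = 7.0085.
df = n − 2 = 433 − 2 = 431.
One-sided p ≈ 1.0000, which is ≥ 0.05, so fail to reject H₀.
The data do not give significant evidence that the true slope on market return is negative.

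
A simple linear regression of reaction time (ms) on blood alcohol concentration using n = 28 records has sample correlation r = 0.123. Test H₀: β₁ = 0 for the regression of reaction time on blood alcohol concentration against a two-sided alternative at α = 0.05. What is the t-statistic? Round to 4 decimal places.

t = 0.6320

t = r·√(n − 2)/√(1 − r²) = 0.123·√26/√0.984871 = 0.6320.
df = n − 2 = 26.
Two-sided p ≈ 0.5329, which is ≥ 0.05, so fail to reject H₀.
The data do not give significant evidence of a linear association between blood alcohol concentration and reaction time.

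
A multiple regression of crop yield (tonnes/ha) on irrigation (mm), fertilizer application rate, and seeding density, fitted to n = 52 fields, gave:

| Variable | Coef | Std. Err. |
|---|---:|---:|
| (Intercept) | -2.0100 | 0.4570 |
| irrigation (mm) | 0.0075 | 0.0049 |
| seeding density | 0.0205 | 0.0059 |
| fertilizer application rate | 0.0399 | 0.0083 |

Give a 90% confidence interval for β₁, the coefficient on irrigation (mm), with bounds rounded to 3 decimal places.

(-0.001, 0.016)

Read off: b = 0.0075, SE = 0.0049 for irrigation (mm).
df = n − k − 1 = 52 − 3 − 1 = 48.
t* = t_{0.05, 48} = 1.677224.
Margin = t* × SE = 1.677224 × 0.0049 = 0.00822.
CI: 0.0075 ± 0.00822 → (-0.001, 0.016).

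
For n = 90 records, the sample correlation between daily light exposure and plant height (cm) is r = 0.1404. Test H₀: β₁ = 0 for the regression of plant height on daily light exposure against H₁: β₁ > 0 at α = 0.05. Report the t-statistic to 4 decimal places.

t = 1.3302

t = r·√(n − 2)/√(1 − r²) = 0.1404·√88/√0.980288 = 1.3302.
df = n − 2 = 88.
One-sided p ≈ 0.0934, which is ≥ 0.05, so fail to reject H₀.
The data do not give significant evidence of a linear association between daily light exposure and plant height.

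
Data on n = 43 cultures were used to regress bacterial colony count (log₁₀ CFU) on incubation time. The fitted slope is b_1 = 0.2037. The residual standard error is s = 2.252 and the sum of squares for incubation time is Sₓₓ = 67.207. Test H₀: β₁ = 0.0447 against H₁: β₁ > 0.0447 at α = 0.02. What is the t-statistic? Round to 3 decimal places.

t = 0.579

SE(b_1) = s/√Sₓₓ = 2.252/√67.207 = 0.274702.
t = (0.2037 − 0.0447) / 0.274702 = 0.579.
df = n − 2 = 41.
One-sided p ≈ 0.2829, which is ≥ 0.02, so fail to reject H₀.
The data do not give significant evidence that the true slope on incubation time exceeds 0.0447 log₁₀ CFU per unit.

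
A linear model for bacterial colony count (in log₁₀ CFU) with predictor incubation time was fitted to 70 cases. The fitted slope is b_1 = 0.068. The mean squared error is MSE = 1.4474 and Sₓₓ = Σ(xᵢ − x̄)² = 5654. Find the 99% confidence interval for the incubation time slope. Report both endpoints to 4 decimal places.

(0.0256, 0.1104)

SE(b_1) = √(MSE/Sₓₓ) = √(1.4474/5654) = 0.0159999.
df = n − 2 = 68.
t* = t_{0.005, 68} = 2.650081.
Margin = t* × SE = 2.650081 × 0.0159999 = 0.042401.
CI: 0.068 ± 0.042401 → (0.0256, 0.1104).
With 99% confidence, each one-unit increase in incubation time is associated with a change of between 0.0256 and 0.1104 log₁₀ CFU in bacterial colony count.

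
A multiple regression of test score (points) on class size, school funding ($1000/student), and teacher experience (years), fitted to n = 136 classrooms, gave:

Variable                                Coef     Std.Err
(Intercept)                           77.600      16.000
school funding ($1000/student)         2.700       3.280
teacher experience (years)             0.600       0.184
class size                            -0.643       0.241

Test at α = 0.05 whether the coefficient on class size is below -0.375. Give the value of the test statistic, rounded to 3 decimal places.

t = -1.112

Read off: b = -0.643, SE = 0.241 for class size.
H₀: β₁ = -0.375 vs H₁: β₁ < -0.375.
t = (-0.643 − (-0.375)) / 0.241 = -1.112.
df = n − k − 1 = 136 − 3 − 1 = 132.
One-sided p ≈ 0.1341, which is ≥ 0.05, so fail to reject H₀.
The data do not give significant evidence that the true slope on class size is below -0.375 points per unit, holding the other predictors fixed.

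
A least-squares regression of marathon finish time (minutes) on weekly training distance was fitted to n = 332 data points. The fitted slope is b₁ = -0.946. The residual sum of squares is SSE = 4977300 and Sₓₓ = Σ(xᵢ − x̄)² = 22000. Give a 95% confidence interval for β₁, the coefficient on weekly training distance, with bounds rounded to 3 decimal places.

(-2.575, 0.683)

MSE = SSE/(n − 2) = 4977300/330 = 15082.7.
SE(b₁) = √(MSE/Sₓₓ) = √(15082.7/22000) = 0.827997.
df = n − 2 = 330.
t* = t_{0.025, 330} = 1.967179.
Margin = t* × SE = 1.967179 × 0.827997 = 1.62882.
CI: -0.946 ± 1.62882 → (-2.575, 0.683).
With 95% confidence, each one-unit increase in weekly training distance is associated with a change of between -2.575 and 0.683 minutes in marathon finish time.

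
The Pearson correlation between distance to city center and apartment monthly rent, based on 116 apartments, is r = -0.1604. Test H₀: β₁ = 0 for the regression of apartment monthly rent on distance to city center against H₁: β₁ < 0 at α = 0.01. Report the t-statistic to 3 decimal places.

t = r·√(n − 2)/√(1 − r²) = -0.1604·√114/√0.974272 = -1.735.
df = n − 2 = 114.
One-sided p ≈ 0.0427, which is ≥ 0.01, so fail to reject H₀.
The data do not give significant evidence of a linear association between distance to city center and apartment monthly rent.

t = -1.735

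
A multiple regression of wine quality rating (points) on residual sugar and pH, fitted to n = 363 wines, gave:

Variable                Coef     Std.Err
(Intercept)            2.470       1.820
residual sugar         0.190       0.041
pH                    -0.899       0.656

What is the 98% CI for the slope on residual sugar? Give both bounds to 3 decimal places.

(0.094, 0.286)

Read off: b = 0.190, SE = 0.041 for residual sugar.
df = n − k − 1 = 363 − 2 − 1 = 360.
t* = t_{0.01, 360} = 2.336751.
Margin = t* × SE = 2.336751 × 0.041 = 0.09581.
CI: 0.190 ± 0.09581 → (0.094, 0.286).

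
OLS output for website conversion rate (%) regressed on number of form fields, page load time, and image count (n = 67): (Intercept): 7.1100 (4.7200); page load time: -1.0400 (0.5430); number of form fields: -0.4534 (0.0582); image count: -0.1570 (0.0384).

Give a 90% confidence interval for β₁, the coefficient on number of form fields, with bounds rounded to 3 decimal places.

Read off: b = -0.4534, SE = 0.0582 for number of form fields.
df = n − k − 1 = 67 − 3 − 1 = 63.
t* = t_{0.05, 63} = 1.669402.
Margin = t* × SE = 1.669402 × 0.0582 = 0.09716.
CI: -0.4534 ± 0.09716 → (-0.551, -0.356).

(-0.551, -0.356)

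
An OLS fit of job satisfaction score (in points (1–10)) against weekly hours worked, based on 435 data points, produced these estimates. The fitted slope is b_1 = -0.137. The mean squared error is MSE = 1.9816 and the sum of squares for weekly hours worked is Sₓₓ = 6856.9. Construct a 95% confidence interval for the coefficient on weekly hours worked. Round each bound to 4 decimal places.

(-0.1704, -0.1036)

SE(b_1) = √(MSE/Sₓₓ) = √(1.9816/6856.9) = 0.0169998.
df = n − 2 = 433.
t* = t_{0.025, 433} = 1.965458.
Margin = t* × SE = 1.965458 × 0.0169998 = 0.033412.
CI: -0.137 ± 0.033412 → (-0.1704, -0.1036).
With 95% confidence, each one-unit increase in weekly hours worked is associated with a change of between -0.1704 and -0.1036 points (1–10) in job satisfaction score.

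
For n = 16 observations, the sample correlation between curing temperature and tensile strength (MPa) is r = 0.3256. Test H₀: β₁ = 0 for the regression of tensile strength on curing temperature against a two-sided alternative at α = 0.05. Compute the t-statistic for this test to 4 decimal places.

t = 1.2885

t = r·√(n − 2)/√(1 − r²) = 0.3256·√14/√0.893985 = 1.2885.
df = n − 2 = 14.
Two-sided p ≈ 0.2185, which is ≥ 0.05, so fail to reject H₀.
The data do not give significant evidence of a linear association between curing temperature and tensile strength.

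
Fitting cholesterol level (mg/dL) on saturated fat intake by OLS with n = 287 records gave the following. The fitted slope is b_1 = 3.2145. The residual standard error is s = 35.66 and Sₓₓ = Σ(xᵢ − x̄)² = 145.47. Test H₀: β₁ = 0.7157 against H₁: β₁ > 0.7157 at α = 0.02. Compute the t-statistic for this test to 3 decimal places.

t = 0.845

SE(b_1) = s/√Sₓₓ = 35.66/√145.47 = 2.95661.
t = (3.2145 − 0.7157) / 2.95661 = 0.845.
df = n − 2 = 285.
One-sided p ≈ 0.1994, which is ≥ 0.02, so fail to reject H₀.
The data do not give significant evidence that the true slope on saturated fat intake exceeds 0.7157 mg/dL per unit.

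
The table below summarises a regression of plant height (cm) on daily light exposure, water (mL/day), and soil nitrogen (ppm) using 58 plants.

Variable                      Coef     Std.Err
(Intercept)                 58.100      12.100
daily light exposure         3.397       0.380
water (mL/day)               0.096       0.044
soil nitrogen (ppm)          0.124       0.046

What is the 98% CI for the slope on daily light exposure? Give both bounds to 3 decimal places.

Read off: b = 3.397, SE = 0.380 for daily light exposure.
df = n − k − 1 = 58 − 3 − 1 = 54.
t* = t_{0.01, 54} = 2.39741.
Margin = t* × SE = 2.39741 × 0.380 = 0.91102.
CI: 3.397 ± 0.91102 → (2.486, 4.308).

(2.486, 4.308)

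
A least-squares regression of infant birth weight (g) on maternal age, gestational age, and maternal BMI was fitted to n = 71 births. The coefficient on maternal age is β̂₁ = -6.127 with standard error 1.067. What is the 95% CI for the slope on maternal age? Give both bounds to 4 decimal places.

(-8.2567, -3.9973)

df = n − k − 1 = 71 − 3 − 1 = 67.
t* = t_{0.025, 67} = 1.996008.
Margin = t* × SE = 1.996008 × 1.067 = 2.129741.
CI: -6.127 ± 2.129741 → (-8.2567, -3.9973).
With 95% confidence, each one-unit increase in maternal age is associated with a change of between -8.2567 and -3.9973 g in infant birth weight, holding the other predictors fixed.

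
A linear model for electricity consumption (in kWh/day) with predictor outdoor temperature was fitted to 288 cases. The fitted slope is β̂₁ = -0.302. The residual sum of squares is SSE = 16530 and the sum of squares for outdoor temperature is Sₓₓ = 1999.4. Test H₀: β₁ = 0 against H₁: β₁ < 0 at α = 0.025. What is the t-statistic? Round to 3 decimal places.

t = -1.776

MSE = SSE/(n − 2) = 16530/286 = 57.7972.
SE(β̂₁) = √(MSE/Sₓₓ) = √(57.7972/1999.4) = 0.170021.
t = -0.302 / 0.170021 = -1.776.
df = n − 2 = 286.
One-sided p ≈ 0.0384, which is ≥ 0.025, so fail to reject H₀.
The data do not give significant evidence that the true slope on outdoor temperature is negative.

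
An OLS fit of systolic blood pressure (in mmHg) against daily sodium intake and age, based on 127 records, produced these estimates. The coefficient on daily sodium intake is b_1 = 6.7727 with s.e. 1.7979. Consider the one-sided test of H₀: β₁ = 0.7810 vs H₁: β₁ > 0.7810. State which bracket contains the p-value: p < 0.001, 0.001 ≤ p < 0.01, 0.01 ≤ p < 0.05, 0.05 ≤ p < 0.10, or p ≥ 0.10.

t = (6.7727 − 0.7810) / 1.7979 = 3.333.
df = n − k − 1 = 127 − 2 − 1 = 124.
One-sided p = P(T_{124} > t) ≈ 0.0006.
So p < 0.001.

p < 0.001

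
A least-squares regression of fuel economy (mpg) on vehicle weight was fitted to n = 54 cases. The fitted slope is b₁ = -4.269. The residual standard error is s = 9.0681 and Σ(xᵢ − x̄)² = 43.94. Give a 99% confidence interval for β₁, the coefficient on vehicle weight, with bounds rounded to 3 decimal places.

(-7.927, -0.611)

SE(b₁) = s/√Sₓₓ = 9.0681/√43.94 = 1.368.
df = n − 2 = 52.
t* = t_{0.005, 52} = 2.673734.
Margin = t* × SE = 2.673734 × 1.368 = 3.65767.
CI: -4.269 ± 3.65767 → (-7.927, -0.611).
With 99% confidence, each one-unit increase in vehicle weight is associated with a change of between -7.927 and -0.611 mpg in fuel economy.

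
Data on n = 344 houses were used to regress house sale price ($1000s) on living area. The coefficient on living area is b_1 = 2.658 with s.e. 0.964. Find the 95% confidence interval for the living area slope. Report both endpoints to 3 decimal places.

df = n − 2 = 344 − 2 = 342.
t* = t_{0.025, 342} = 1.966925.
Margin = t* × SE = 1.966925 × 0.964 = 1.89612.
CI: 2.658 ± 1.89612 → (0.762, 4.554).
With 95% confidence, each one-unit increase in living area is associated with a change of between 0.762 and 4.554 $1000s in house sale price.

(0.762, 4.554)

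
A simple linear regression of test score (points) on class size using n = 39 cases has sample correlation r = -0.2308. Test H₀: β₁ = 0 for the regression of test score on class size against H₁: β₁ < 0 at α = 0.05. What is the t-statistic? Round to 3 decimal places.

t = r·√(n − 2)/√(1 − r²) = -0.2308·√37/√0.946731 = -1.443.
df = n − 2 = 37.
One-sided p ≈ 0.0787, which is ≥ 0.05, so fail to reject H₀.
The data do not give significant evidence of a linear association between class size and test score.

t = -1.443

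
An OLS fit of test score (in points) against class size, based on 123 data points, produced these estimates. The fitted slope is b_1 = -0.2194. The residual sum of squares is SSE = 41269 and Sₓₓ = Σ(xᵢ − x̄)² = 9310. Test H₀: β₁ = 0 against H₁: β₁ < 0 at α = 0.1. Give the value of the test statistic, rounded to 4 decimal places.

t = -1.1463

MSE = SSE/(n − 2) = 41269/121 = 341.066.
SE(b_1) = √(MSE/Sₓₓ) = √(341.066/9310) = 0.191401.
t = -0.2194 / 0.191401 = -1.1463.
df = n − 2 = 121.
One-sided p ≈ 0.1270, which is ≥ 0.1, so fail to reject H₀.
The data do not give significant evidence that the true slope on class size is negative.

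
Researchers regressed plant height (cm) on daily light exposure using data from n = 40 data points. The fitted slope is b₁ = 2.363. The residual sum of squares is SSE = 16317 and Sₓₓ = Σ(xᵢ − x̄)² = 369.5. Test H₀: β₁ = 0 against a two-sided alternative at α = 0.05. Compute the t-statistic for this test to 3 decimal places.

t = 2.192

MSE = SSE/(n − 2) = 16317/38 = 429.395.
SE(b₁) = √(MSE/Sₓₓ) = √(429.395/369.5) = 1.07801.
t = 2.363 / 1.07801 = 2.192.
df = n − 2 = 38.
Two-sided p ≈ 0.0346, which is < 0.05, so reject H₀.
There is evidence that daily light exposure is associated with plant height.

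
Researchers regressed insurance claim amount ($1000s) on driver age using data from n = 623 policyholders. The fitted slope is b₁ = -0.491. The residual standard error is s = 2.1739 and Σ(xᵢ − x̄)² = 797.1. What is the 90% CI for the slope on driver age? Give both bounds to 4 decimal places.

SE(b₁) = s/√Sₓₓ = 2.1739/√797.1 = 0.0769987.
df = n − 2 = 621.
t* = t_{0.05, 621} = 1.647311.
Margin = t* × SE = 1.647311 × 0.0769987 = 0.126841.
CI: -0.491 ± 0.126841 → (-0.6178, -0.3642).
With 90% confidence, each one-unit increase in driver age is associated with a change of between -0.6178 and -0.3642 $1000s in insurance claim amount.

(-0.6178, -0.3642)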